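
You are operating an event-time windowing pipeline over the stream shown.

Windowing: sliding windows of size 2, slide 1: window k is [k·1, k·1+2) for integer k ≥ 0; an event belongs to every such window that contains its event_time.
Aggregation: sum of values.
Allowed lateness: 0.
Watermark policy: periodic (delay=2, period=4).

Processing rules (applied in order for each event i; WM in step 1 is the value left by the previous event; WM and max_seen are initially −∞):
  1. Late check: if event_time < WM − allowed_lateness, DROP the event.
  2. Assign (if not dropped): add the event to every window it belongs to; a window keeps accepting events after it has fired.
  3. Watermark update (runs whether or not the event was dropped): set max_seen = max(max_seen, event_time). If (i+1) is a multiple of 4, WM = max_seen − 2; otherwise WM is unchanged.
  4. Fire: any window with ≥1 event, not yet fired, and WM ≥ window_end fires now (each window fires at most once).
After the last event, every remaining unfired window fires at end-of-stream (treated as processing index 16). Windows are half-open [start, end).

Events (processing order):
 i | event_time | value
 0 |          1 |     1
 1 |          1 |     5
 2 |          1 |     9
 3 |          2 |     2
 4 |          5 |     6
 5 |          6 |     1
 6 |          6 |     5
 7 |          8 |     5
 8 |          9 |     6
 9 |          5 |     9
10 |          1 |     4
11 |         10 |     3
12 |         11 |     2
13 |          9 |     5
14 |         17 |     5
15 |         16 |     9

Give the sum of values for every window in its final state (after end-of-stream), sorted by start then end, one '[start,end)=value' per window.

i=0 t=1 v=1: → [1,3),[0,2); WM=−∞
i=1 t=1 v=5: → [1,3),[0,2); WM=−∞
i=2 t=1 v=9: → [1,3),[0,2); WM=−∞
i=3 t=2 v=2: → [2,4),[1,3); WM=0
i=4 t=5 v=6: → [5,7),[4,6); WM=0
i=5 t=6 v=1: → [6,8),[5,7); WM=0
i=6 t=6 v=5: → [6,8),[5,7); WM=0
i=7 t=8 v=5: → [8,10),[7,9); WM=6; [0,2) fires=15 [1,3) fires=17 [2,4) fires=2 [4,6) fires=6
i=8 t=9 v=6: → [9,11),[8,10); WM=6
i=9 t=5 v=9: DROP (t<6-0); WM=6
i=10 t=1 v=4: DROP (t<6-0); WM=6
i=11 t=10 v=3: → [10,12),[9,11); WM=8; [5,7) fires=12 [6,8) fires=6
i=12 t=11 v=2: → [11,13),[10,12); WM=8
i=13 t=9 v=5: → [9,11),[8,10); WM=8
i=14 t=17 v=5: → [17,19),[16,18); WM=8
i=15 t=16 v=9: → [16,18),[15,17); WM=15; [7,9) fires=5 [8,10) fires=16 [9,11) fires=14 [10,12) fires=5 [11,13) fires=2

[0,2)=15 [1,3)=17 [2,4)=2 [4,6)=6 [5,7)=12 [6,8)=6 [7,9)=5 [8,10)=16 [9,11)=14 [10,12)=5 [11,13)=2 [15,17)=9 [16,18)=14 [17,19)=5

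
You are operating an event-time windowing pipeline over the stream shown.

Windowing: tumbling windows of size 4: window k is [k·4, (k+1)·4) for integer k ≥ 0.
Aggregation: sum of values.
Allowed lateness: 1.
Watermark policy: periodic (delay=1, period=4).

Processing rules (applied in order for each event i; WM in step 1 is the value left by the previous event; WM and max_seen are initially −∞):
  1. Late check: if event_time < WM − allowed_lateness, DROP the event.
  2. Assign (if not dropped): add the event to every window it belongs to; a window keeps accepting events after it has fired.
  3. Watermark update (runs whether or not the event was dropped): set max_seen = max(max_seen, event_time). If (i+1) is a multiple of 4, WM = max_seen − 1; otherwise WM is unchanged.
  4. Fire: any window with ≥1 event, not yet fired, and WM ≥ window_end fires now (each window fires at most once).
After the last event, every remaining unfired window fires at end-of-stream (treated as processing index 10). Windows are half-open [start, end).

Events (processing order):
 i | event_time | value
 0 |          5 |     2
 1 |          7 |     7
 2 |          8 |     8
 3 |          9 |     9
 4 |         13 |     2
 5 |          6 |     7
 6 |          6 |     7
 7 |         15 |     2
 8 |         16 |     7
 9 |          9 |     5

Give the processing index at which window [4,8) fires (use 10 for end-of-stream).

i=0 t=5 v=2: → [4,8); WM=−∞
i=1 t=7 v=7: → [4,8); WM=−∞
i=2 t=8 v=8: → [8,12); WM=−∞
i=3 t=9 v=9: → [8,12); WM=8; [4,8) fires=9
i=4 t=13 v=2: → [12,16); WM=8
i=5 t=6 v=7: DROP (t<8-1); WM=8
i=6 t=6 v=7: DROP (t<8-1); WM=8
i=7 t=15 v=2: → [12,16); WM=14; [8,12) fires=17
i=8 t=16 v=7: → [16,20); WM=14
i=9 t=9 v=5: DROP (t<14-1); WM=14

3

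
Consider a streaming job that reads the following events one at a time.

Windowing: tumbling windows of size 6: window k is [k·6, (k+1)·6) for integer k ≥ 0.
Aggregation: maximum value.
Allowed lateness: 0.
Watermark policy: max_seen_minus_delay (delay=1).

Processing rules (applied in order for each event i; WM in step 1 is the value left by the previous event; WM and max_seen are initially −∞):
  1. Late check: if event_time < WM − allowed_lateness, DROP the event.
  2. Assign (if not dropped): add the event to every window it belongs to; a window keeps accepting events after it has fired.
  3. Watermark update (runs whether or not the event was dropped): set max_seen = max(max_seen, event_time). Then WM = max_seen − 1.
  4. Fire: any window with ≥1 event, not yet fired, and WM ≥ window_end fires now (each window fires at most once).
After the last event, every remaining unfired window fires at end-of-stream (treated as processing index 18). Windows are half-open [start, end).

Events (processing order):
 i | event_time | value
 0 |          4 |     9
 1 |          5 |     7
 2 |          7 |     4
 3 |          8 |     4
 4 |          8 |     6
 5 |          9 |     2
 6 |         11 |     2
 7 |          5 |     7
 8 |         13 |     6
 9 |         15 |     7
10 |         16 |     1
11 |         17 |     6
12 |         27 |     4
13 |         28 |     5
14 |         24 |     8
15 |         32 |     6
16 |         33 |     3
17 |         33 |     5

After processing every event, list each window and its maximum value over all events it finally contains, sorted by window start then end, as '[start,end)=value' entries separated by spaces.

i=0 t=4 v=9: → [0,6); WM=3
i=1 t=5 v=7: → [0,6); WM=4
i=2 t=7 v=4: → [6,12); WM=6; [0,6) fires=9
i=3 t=8 v=4: → [6,12); WM=7
i=4 t=8 v=6: → [6,12); WM=7
i=5 t=9 v=2: → [6,12); WM=8
i=6 t=11 v=2: → [6,12); WM=10
i=7 t=5 v=7: DROP (t<10-0); WM=10
i=8 t=13 v=6: → [12,18); WM=12; [6,12) fires=6
i=9 t=15 v=7: → [12,18); WM=14
i=10 t=16 v=1: → [12,18); WM=15
i=11 t=17 v=6: → [12,18); WM=16
i=12 t=27 v=4: → [24,30); WM=26; [12,18) fires=7
i=13 t=28 v=5: → [24,30); WM=27
i=14 t=24 v=8: DROP (t<27-0); WM=27
i=15 t=32 v=6: → [30,36); WM=31; [24,30) fires=5
i=16 t=33 v=3: → [30,36); WM=32
i=17 t=33 v=5: → [30,36); WM=32

[0,6)=9 [6,12)=6 [12,18)=7 [24,30)=5 [30,36)=6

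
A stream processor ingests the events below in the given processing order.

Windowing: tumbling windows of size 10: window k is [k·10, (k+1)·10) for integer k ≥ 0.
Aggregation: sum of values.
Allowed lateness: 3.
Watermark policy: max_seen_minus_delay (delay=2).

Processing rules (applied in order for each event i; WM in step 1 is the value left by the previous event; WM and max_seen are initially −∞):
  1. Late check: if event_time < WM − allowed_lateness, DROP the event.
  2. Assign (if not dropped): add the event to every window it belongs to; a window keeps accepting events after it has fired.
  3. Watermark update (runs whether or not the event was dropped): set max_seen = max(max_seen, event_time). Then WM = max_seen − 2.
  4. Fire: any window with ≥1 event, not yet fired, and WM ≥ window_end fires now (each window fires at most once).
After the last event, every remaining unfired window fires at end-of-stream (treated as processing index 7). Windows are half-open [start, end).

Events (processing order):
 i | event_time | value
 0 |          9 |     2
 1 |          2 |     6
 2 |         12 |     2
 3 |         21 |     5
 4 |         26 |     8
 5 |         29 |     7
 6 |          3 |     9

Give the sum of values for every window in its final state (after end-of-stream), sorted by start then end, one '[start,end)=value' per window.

[0,10)=2 [10,20)=2 [20,30)=20

i=0 t=9 v=2: → [0,10); WM=7
i=1 t=2 v=6: DROP (t<7-3); WM=7
i=2 t=12 v=2: → [10,20); WM=10; [0,10) fires=2
i=3 t=21 v=5: → [20,30); WM=19
i=4 t=26 v=8: → [20,30); WM=24; [10,20) fires=2
i=5 t=29 v=7: → [20,30); WM=27
i=6 t=3 v=9: DROP (t<27-3); WM=27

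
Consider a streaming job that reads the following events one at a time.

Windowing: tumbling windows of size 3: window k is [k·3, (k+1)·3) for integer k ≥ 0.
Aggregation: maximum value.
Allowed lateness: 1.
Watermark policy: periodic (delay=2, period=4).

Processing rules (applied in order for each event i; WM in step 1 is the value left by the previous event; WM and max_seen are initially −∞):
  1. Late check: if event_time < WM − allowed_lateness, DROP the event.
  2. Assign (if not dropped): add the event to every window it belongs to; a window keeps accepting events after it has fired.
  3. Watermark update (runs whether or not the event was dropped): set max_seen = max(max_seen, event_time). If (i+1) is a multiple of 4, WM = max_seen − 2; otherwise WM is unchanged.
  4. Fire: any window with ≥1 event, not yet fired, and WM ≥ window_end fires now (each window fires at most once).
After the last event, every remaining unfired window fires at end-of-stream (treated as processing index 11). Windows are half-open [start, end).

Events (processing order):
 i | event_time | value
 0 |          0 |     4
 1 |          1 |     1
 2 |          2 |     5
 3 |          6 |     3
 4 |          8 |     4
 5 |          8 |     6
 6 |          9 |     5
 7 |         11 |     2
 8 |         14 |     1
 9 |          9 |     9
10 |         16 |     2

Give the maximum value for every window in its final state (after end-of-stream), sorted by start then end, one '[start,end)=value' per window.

i=0 t=0 v=4: → [0,3); WM=−∞
i=1 t=1 v=1: → [0,3); WM=−∞
i=2 t=2 v=5: → [0,3); WM=−∞
i=3 t=6 v=3: → [6,9); WM=4; [0,3) fires=5
i=4 t=8 v=4: → [6,9); WM=4
i=5 t=8 v=6: → [6,9); WM=4
i=6 t=9 v=5: → [9,12); WM=4
i=7 t=11 v=2: → [9,12); WM=9; [6,9) fires=6
i=8 t=14 v=1: → [12,15); WM=9
i=9 t=9 v=9: → [9,12); WM=9
i=10 t=16 v=2: → [15,18); WM=9

[0,3)=5 [6,9)=6 [9,12)=9 [12,15)=1 [15,18)=2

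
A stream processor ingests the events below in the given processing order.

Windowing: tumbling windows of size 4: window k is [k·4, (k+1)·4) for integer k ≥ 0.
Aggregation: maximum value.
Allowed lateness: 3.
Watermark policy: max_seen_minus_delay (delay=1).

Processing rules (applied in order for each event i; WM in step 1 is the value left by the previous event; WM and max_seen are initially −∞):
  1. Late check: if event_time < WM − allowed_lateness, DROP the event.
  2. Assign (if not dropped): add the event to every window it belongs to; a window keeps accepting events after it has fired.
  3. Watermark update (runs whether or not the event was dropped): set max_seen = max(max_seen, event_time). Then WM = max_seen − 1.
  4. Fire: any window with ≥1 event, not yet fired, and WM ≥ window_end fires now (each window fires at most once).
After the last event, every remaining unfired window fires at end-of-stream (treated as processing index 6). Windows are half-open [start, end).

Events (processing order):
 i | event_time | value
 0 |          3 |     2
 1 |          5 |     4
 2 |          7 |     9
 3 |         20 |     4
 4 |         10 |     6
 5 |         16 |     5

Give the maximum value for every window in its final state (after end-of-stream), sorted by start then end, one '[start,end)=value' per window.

i=0 t=3 v=2: → [0,4); WM=2
i=1 t=5 v=4: → [4,8); WM=4; [0,4) fires=2
i=2 t=7 v=9: → [4,8); WM=6
i=3 t=20 v=4: → [20,24); WM=19; [4,8) fires=9
i=4 t=10 v=6: DROP (t<19-3); WM=19
i=5 t=16 v=5: → [16,20); WM=19

[0,4)=2 [4,8)=9 [16,20)=5 [20,24)=4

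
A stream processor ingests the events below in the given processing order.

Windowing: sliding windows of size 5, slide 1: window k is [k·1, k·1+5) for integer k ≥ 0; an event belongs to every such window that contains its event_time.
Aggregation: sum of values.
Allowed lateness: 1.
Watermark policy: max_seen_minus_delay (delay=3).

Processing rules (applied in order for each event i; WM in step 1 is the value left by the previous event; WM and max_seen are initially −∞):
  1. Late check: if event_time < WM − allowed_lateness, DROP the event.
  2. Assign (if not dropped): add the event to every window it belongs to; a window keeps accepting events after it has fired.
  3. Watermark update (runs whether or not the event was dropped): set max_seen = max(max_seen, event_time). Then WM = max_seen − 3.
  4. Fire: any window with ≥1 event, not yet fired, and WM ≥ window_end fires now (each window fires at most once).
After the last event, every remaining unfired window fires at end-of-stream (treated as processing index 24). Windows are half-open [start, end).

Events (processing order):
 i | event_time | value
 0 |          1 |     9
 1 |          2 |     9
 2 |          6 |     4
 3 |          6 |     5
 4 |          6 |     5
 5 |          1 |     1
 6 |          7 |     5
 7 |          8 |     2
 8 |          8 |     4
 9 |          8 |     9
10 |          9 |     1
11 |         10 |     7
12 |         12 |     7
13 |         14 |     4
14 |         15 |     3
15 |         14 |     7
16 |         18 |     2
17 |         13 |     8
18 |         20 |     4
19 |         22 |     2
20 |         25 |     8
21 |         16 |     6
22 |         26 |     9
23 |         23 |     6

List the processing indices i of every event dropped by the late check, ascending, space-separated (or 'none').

5 17 21

i=0 t=1 v=9: → [1,6),[0,5); WM=-2
i=1 t=2 v=9: → [2,7),[1,6),[0,5); WM=-1
i=2 t=6 v=4: → [6,11),[5,10),[4,9),[3,8),[2,7); WM=3
i=3 t=6 v=5: → [6,11),[5,10),[4,9),[3,8),[2,7); WM=3
i=4 t=6 v=5: → [6,11),[5,10),[4,9),[3,8),[2,7); WM=3
i=5 t=1 v=1: DROP (t<3-1); WM=3
i=6 t=7 v=5: → [7,12),[6,11),[5,10),[4,9),[3,8); WM=4
i=7 t=8 v=2: → [8,13),[7,12),[6,11),[5,10),[4,9); WM=5; [0,5) fires=18
i=8 t=8 v=4: → [8,13),[7,12),[6,11),[5,10),[4,9); WM=5
i=9 t=8 v=9: → [8,13),[7,12),[6,11),[5,10),[4,9); WM=5
i=10 t=9 v=1: → [9,14),[8,13),[7,12),[6,11),[5,10); WM=6; [1,6) fires=18
i=11 t=10 v=7: → [10,15),[9,14),[8,13),[7,12),[6,11); WM=7; [2,7) fires=23
i=12 t=12 v=7: → [12,17),[11,16),[10,15),[9,14),[8,13); WM=9; [3,8) fires=19 [4,9) fires=34
i=13 t=14 v=4: → [14,19),[13,18),[12,17),[11,16),[10,15); WM=11; [5,10) fires=35 [6,11) fires=42
i=14 t=15 v=3: → [15,20),[14,19),[13,18),[12,17),[11,16); WM=12; [7,12) fires=28
i=15 t=14 v=7: → [14,19),[13,18),[12,17),[11,16),[10,15); WM=12
i=16 t=18 v=2: → [18,23),[17,22),[16,21),[15,20),[14,19); WM=15; [8,13) fires=30 [9,14) fires=15 [10,15) fires=25
i=17 t=13 v=8: DROP (t<15-1); WM=15
i=18 t=20 v=4: → [20,25),[19,24),[18,23),[17,22),[16,21); WM=17; [11,16) fires=21 [12,17) fires=21
i=19 t=22 v=2: → [22,27),[21,26),[20,25),[19,24),[18,23); WM=19; [13,18) fires=14 [14,19) fires=16
i=20 t=25 v=8: → [25,30),[24,29),[23,28),[22,27),[21,26); WM=22; [15,20) fires=5 [16,21) fires=6 [17,22) fires=6
i=21 t=16 v=6: DROP (t<22-1); WM=22
i=22 t=26 v=9: → [26,31),[25,30),[24,29),[23,28),[22,27); WM=23; [18,23) fires=8
i=23 t=23 v=6: → [23,28),[22,27),[21,26),[20,25),[19,24); WM=23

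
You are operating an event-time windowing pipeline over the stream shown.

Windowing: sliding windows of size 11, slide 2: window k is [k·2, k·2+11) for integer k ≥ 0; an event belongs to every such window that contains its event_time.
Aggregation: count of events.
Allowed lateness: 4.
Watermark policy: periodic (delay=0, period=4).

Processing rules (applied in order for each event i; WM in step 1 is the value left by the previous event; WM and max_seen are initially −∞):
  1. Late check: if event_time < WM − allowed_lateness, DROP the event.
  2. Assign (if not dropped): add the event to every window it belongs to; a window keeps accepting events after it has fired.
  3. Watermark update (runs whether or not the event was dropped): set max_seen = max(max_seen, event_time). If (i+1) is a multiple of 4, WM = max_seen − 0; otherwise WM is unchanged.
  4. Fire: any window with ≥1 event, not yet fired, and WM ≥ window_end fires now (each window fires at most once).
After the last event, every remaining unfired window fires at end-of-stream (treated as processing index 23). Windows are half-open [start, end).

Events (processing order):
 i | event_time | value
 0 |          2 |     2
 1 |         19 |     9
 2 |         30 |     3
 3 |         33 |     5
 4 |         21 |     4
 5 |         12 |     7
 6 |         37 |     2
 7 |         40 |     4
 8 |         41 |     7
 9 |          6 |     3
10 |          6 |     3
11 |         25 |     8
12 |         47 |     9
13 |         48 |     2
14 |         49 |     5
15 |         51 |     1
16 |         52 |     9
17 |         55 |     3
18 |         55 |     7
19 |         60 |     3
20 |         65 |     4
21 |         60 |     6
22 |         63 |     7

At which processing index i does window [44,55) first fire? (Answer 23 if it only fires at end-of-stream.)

i=0 t=2 v=2: → [2,13),[0,11); WM=−∞
i=1 t=19 v=9: → [18,29),[16,27),[14,25),[12,23),[10,21); WM=−∞
i=2 t=30 v=3: → [30,41),[28,39),[26,37),[24,35),[22,33),[20,31); WM=−∞
i=3 t=33 v=5: → [32,43),[30,41),[28,39),[26,37),[24,35); WM=33; [0,11) fires=1 [2,13) fires=1 [10,21) fires=1 [12,23) fires=1 [14,25) fires=1 [16,27) fires=1 [18,29) fires=1 [20,31) fires=1 [22,33) fires=1
i=4 t=21 v=4: DROP (t<33-4); WM=33
i=5 t=12 v=7: DROP (t<33-4); WM=33
i=6 t=37 v=2: → [36,47),[34,45),[32,43),[30,41),[28,39); WM=33
i=7 t=40 v=4: → [40,51),[38,49),[36,47),[34,45),[32,43),[30,41); WM=40; [24,35) fires=2 [26,37) fires=2 [28,39) fires=3
i=8 t=41 v=7: → [40,51),[38,49),[36,47),[34,45),[32,43); WM=40
i=9 t=6 v=3: DROP (t<40-4); WM=40
i=10 t=6 v=3: DROP (t<40-4); WM=40
i=11 t=25 v=8: DROP (t<40-4); WM=41; [30,41) fires=4
i=12 t=47 v=9: → [46,57),[44,55),[42,53),[40,51),[38,49); WM=41
i=13 t=48 v=2: → [48,59),[46,57),[44,55),[42,53),[40,51),[38,49); WM=41
i=14 t=49 v=5: → [48,59),[46,57),[44,55),[42,53),[40,51); WM=41
i=15 t=51 v=1: → [50,61),[48,59),[46,57),[44,55),[42,53); WM=51; [32,43) fires=4 [34,45) fires=3 [36,47) fires=3 [38,49) fires=4 [40,51) fires=5
i=16 t=52 v=9: → [52,63),[50,61),[48,59),[46,57),[44,55),[42,53); WM=51
i=17 t=55 v=3: → [54,65),[52,63),[50,61),[48,59),[46,57); WM=51
i=18 t=55 v=7: → [54,65),[52,63),[50,61),[48,59),[46,57); WM=51
i=19 t=60 v=3: → [60,71),[58,69),[56,67),[54,65),[52,63),[50,61); WM=60; [42,53) fires=5 [44,55) fires=5 [46,57) fires=7 [48,59) fires=6
i=20 t=65 v=4: → [64,75),[62,73),[60,71),[58,69),[56,67); WM=60
i=21 t=60 v=6: → [60,71),[58,69),[56,67),[54,65),[52,63),[50,61); WM=60
i=22 t=63 v=7: → [62,73),[60,71),[58,69),[56,67),[54,65); WM=60

19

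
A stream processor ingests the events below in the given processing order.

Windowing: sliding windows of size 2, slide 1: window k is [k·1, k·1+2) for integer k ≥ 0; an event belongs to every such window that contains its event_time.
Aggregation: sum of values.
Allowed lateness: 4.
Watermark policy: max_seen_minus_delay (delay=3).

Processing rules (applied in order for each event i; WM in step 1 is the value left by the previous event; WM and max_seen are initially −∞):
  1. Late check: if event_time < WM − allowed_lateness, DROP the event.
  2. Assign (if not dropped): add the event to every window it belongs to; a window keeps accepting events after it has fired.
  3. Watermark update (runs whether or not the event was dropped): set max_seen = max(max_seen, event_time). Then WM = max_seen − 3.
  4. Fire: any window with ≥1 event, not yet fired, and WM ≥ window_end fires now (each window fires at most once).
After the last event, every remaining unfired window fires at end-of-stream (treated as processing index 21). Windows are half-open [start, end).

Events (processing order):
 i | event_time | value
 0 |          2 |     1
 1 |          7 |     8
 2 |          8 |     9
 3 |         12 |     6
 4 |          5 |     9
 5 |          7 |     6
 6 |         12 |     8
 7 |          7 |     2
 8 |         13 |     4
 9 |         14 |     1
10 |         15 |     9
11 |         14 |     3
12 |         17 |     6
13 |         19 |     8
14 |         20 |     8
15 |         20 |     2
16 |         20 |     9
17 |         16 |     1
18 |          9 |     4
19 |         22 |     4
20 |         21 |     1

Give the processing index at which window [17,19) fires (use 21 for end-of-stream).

19

i=0 t=2 v=1: → [2,4),[1,3); WM=-1
i=1 t=7 v=8: → [7,9),[6,8); WM=4; [1,3) fires=1 [2,4) fires=1
i=2 t=8 v=9: → [8,10),[7,9); WM=5
i=3 t=12 v=6: → [12,14),[11,13); WM=9; [6,8) fires=8 [7,9) fires=17
i=4 t=5 v=9: → [5,7),[4,6); WM=9; [4,6) fires=9 [5,7) fires=9
i=5 t=7 v=6: → [7,9),[6,8); WM=9
i=6 t=12 v=8: → [12,14),[11,13); WM=9
i=7 t=7 v=2: → [7,9),[6,8); WM=9
i=8 t=13 v=4: → [13,15),[12,14); WM=10; [8,10) fires=9
i=9 t=14 v=1: → [14,16),[13,15); WM=11
i=10 t=15 v=9: → [15,17),[14,16); WM=12
i=11 t=14 v=3: → [14,16),[13,15); WM=12
i=12 t=17 v=6: → [17,19),[16,18); WM=14; [11,13) fires=14 [12,14) fires=18
i=13 t=19 v=8: → [19,21),[18,20); WM=16; [13,15) fires=8 [14,16) fires=13
i=14 t=20 v=8: → [20,22),[19,21); WM=17; [15,17) fires=9
i=15 t=20 v=2: → [20,22),[19,21); WM=17
i=16 t=20 v=9: → [20,22),[19,21); WM=17
i=17 t=16 v=1: → [16,18),[15,17); WM=17
i=18 t=9 v=4: DROP (t<17-4); WM=17
i=19 t=22 v=4: → [22,24),[21,23); WM=19; [16,18) fires=7 [17,19) fires=6
i=20 t=21 v=1: → [21,23),[20,22); WM=19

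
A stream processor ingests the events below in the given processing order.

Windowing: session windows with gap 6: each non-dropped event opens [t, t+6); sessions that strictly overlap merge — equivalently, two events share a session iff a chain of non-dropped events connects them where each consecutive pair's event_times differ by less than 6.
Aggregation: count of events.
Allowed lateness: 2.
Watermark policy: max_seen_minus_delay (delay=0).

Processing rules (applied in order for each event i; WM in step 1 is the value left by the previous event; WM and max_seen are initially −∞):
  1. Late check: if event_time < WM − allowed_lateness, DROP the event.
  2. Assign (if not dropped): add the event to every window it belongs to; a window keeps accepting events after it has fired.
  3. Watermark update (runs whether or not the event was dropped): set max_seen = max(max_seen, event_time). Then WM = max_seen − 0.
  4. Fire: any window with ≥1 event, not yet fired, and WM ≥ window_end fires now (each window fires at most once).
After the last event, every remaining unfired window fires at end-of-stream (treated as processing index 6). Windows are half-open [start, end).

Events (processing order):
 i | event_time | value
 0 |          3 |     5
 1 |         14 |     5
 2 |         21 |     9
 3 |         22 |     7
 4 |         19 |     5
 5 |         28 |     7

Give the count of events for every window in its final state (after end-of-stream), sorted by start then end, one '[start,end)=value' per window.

i=0 t=3 v=5: → [3,9); WM=3
i=1 t=14 v=5: → [14,20); WM=14
i=2 t=21 v=9: → [21,27); WM=21
i=3 t=22 v=7: → [21,28); WM=22
i=4 t=19 v=5: DROP (t<22-2); WM=22
i=5 t=28 v=7: → [28,34); WM=28

[3,9)=1 [14,20)=1 [21,28)=2 [28,34)=1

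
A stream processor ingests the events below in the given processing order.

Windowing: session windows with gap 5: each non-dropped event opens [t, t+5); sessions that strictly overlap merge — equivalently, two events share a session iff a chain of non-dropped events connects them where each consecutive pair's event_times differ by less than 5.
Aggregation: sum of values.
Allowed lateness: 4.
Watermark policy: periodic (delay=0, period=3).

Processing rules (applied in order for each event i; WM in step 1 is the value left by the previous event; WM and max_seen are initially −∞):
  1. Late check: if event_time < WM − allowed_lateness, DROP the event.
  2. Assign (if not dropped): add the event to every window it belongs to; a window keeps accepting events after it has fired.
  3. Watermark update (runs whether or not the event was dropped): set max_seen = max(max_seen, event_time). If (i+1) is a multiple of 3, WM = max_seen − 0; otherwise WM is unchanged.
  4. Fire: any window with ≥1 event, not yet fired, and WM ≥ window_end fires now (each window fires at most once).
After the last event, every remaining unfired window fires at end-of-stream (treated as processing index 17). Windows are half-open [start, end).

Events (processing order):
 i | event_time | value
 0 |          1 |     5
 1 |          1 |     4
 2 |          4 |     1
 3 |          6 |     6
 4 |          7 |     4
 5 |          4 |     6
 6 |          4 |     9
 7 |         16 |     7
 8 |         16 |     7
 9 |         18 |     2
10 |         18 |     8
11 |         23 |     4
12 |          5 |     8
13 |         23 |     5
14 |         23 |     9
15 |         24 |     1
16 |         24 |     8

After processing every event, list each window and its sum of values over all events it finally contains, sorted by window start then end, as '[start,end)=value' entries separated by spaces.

[1,12)=35 [16,23)=24 [23,29)=27

i=0 t=1 v=5: → [1,6); WM=−∞
i=1 t=1 v=4: → [1,6); WM=−∞
i=2 t=4 v=1: → [1,9); WM=4
i=3 t=6 v=6: → [1,11); WM=4
i=4 t=7 v=4: → [1,12); WM=4
i=5 t=4 v=6: → [1,12); WM=7
i=6 t=4 v=9: → [1,12); WM=7
i=7 t=16 v=7: → [16,21); WM=7
i=8 t=16 v=7: → [16,21); WM=16
i=9 t=18 v=2: → [16,23); WM=16
i=10 t=18 v=8: → [16,23); WM=16
i=11 t=23 v=4: → [23,28); WM=23
i=12 t=5 v=8: DROP (t<23-4); WM=23
i=13 t=23 v=5: → [23,28); WM=23
i=14 t=23 v=9: → [23,28); WM=23
i=15 t=24 v=1: → [23,29); WM=23
i=16 t=24 v=8: → [23,29); WM=23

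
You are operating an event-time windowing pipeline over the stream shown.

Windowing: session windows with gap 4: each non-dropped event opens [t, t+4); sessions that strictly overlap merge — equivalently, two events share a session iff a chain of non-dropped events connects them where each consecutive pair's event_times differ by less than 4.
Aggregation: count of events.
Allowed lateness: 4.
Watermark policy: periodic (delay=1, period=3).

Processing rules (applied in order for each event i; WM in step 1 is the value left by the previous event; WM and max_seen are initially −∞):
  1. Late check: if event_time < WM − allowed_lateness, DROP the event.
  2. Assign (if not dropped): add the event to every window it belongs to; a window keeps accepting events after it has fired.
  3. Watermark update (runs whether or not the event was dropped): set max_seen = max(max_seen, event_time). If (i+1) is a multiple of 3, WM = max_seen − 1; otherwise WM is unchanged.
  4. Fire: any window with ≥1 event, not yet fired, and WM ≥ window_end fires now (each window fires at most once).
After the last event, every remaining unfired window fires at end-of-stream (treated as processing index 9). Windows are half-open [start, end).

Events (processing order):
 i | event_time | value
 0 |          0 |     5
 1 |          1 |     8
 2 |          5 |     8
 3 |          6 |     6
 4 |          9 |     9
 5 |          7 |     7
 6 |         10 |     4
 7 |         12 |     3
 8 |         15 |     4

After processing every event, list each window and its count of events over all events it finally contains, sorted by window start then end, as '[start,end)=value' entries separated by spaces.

i=0 t=0 v=5: → [0,4); WM=−∞
i=1 t=1 v=8: → [0,5); WM=−∞
i=2 t=5 v=8: → [5,9); WM=4
i=3 t=6 v=6: → [5,10); WM=4
i=4 t=9 v=9: → [5,13); WM=4
i=5 t=7 v=7: → [5,13); WM=8
i=6 t=10 v=4: → [5,14); WM=8
i=7 t=12 v=3: → [5,16); WM=8
i=8 t=15 v=4: → [5,19); WM=14

[0,5)=2 [5,19)=7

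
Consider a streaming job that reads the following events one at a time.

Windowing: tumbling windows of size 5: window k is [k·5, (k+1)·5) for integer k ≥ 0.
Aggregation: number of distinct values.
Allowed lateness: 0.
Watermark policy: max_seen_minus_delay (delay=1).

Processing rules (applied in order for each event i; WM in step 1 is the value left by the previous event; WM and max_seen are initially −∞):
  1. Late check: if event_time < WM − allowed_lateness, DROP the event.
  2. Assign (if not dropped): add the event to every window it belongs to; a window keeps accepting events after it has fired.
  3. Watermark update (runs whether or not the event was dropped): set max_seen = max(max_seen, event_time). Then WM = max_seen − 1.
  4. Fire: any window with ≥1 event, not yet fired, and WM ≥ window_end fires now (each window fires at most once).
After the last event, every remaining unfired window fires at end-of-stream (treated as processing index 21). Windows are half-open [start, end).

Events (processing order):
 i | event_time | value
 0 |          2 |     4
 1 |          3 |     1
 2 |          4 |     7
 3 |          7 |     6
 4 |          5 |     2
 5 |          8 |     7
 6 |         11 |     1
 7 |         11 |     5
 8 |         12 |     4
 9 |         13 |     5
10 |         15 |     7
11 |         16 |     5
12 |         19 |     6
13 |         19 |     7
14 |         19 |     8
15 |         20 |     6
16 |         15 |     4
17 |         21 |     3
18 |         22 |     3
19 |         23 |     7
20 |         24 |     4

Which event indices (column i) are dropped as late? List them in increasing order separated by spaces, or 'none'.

i=0 t=2 v=4: → [0,5); WM=1
i=1 t=3 v=1: → [0,5); WM=2
i=2 t=4 v=7: → [0,5); WM=3
i=3 t=7 v=6: → [5,10); WM=6; [0,5) fires=3
i=4 t=5 v=2: DROP (t<6-0); WM=6
i=5 t=8 v=7: → [5,10); WM=7
i=6 t=11 v=1: → [10,15); WM=10; [5,10) fires=2
i=7 t=11 v=5: → [10,15); WM=10
i=8 t=12 v=4: → [10,15); WM=11
i=9 t=13 v=5: → [10,15); WM=12
i=10 t=15 v=7: → [15,20); WM=14
i=11 t=16 v=5: → [15,20); WM=15; [10,15) fires=3
i=12 t=19 v=6: → [15,20); WM=18
i=13 t=19 v=7: → [15,20); WM=18
i=14 t=19 v=8: → [15,20); WM=18
i=15 t=20 v=6: → [20,25); WM=19
i=16 t=15 v=4: DROP (t<19-0); WM=19
i=17 t=21 v=3: → [20,25); WM=20; [15,20) fires=4
i=18 t=22 v=3: → [20,25); WM=21
i=19 t=23 v=7: → [20,25); WM=22
i=20 t=24 v=4: → [20,25); WM=23

4 16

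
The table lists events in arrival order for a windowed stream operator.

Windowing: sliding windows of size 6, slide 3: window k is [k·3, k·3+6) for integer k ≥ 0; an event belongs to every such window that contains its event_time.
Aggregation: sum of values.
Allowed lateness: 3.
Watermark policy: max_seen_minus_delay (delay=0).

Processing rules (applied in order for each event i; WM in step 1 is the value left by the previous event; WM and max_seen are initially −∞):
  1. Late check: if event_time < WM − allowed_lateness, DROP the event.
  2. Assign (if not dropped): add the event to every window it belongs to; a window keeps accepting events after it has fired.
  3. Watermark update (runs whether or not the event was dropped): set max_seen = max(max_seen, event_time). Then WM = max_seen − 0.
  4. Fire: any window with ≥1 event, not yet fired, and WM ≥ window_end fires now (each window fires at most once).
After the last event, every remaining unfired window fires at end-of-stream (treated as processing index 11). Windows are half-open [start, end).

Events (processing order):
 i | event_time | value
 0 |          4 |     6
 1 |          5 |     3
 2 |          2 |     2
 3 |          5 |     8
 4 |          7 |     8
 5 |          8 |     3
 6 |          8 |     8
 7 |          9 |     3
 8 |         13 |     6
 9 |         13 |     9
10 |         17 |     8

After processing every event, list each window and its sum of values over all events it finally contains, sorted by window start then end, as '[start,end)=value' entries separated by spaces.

[0,6)=19 [3,9)=36 [6,12)=22 [9,15)=18 [12,18)=23 [15,21)=8

i=0 t=4 v=6: → [3,9),[0,6); WM=4
i=1 t=5 v=3: → [3,9),[0,6); WM=5
i=2 t=2 v=2: → [0,6); WM=5
i=3 t=5 v=8: → [3,9),[0,6); WM=5
i=4 t=7 v=8: → [6,12),[3,9); WM=7; [0,6) fires=19
i=5 t=8 v=3: → [6,12),[3,9); WM=8
i=6 t=8 v=8: → [6,12),[3,9); WM=8
i=7 t=9 v=3: → [9,15),[6,12); WM=9; [3,9) fires=36
i=8 t=13 v=6: → [12,18),[9,15); WM=13; [6,12) fires=22
i=9 t=13 v=9: → [12,18),[9,15); WM=13
i=10 t=17 v=8: → [15,21),[12,18); WM=17; [9,15) fires=18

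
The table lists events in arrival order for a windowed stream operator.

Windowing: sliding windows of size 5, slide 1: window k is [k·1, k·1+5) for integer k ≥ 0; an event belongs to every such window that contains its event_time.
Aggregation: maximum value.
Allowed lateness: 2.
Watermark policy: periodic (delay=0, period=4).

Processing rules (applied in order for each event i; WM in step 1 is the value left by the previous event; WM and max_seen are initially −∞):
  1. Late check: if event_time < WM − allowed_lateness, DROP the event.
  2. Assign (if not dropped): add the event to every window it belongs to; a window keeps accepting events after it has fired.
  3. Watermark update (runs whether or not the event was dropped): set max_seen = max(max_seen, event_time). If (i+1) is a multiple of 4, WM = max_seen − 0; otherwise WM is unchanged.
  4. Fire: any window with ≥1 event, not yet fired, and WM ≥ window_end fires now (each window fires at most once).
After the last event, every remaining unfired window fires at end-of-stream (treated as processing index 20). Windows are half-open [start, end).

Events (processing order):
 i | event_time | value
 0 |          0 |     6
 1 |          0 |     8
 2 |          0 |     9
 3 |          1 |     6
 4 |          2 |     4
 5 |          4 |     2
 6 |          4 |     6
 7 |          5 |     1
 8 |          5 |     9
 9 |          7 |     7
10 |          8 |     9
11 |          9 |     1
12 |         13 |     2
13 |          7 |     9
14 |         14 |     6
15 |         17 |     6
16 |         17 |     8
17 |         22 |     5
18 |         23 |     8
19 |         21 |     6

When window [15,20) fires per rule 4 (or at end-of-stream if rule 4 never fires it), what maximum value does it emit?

i=0 t=0 v=6: → [0,5); WM=−∞
i=1 t=0 v=8: → [0,5); WM=−∞
i=2 t=0 v=9: → [0,5); WM=−∞
i=3 t=1 v=6: → [1,6),[0,5); WM=1
i=4 t=2 v=4: → [2,7),[1,6),[0,5); WM=1
i=5 t=4 v=2: → [4,9),[3,8),[2,7),[1,6),[0,5); WM=1
i=6 t=4 v=6: → [4,9),[3,8),[2,7),[1,6),[0,5); WM=1
i=7 t=5 v=1: → [5,10),[4,9),[3,8),[2,7),[1,6); WM=5; [0,5) fires=9
i=8 t=5 v=9: → [5,10),[4,9),[3,8),[2,7),[1,6); WM=5
i=9 t=7 v=7: → [7,12),[6,11),[5,10),[4,9),[3,8); WM=5
i=10 t=8 v=9: → [8,13),[7,12),[6,11),[5,10),[4,9); WM=5
i=11 t=9 v=1: → [9,14),[8,13),[7,12),[6,11),[5,10); WM=9; [1,6) fires=9 [2,7) fires=9 [3,8) fires=9 [4,9) fires=9
i=12 t=13 v=2: → [13,18),[12,17),[11,16),[10,15),[9,14); WM=9
i=13 t=7 v=9: → [7,12),[6,11),[5,10),[4,9),[3,8); WM=9
i=14 t=14 v=6: → [14,19),[13,18),[12,17),[11,16),[10,15); WM=9
i=15 t=17 v=6: → [17,22),[16,21),[15,20),[14,19),[13,18); WM=17; [5,10) fires=9 [6,11) fires=9 [7,12) fires=9 [8,13) fires=9 [9,14) fires=2 [10,15) fires=6 [11,16) fires=6 [12,17) fires=6
i=16 t=17 v=8: → [17,22),[16,21),[15,20),[14,19),[13,18); WM=17
i=17 t=22 v=5: → [22,27),[21,26),[20,25),[19,24),[18,23); WM=17
i=18 t=23 v=8: → [23,28),[22,27),[21,26),[20,25),[19,24); WM=17
i=19 t=21 v=6: → [21,26),[20,25),[19,24),[18,23),[17,22); WM=23; [13,18) fires=8 [14,19) fires=8 [15,20) fires=8 [16,21) fires=8 [17,22) fires=8 [18,23) fires=6

8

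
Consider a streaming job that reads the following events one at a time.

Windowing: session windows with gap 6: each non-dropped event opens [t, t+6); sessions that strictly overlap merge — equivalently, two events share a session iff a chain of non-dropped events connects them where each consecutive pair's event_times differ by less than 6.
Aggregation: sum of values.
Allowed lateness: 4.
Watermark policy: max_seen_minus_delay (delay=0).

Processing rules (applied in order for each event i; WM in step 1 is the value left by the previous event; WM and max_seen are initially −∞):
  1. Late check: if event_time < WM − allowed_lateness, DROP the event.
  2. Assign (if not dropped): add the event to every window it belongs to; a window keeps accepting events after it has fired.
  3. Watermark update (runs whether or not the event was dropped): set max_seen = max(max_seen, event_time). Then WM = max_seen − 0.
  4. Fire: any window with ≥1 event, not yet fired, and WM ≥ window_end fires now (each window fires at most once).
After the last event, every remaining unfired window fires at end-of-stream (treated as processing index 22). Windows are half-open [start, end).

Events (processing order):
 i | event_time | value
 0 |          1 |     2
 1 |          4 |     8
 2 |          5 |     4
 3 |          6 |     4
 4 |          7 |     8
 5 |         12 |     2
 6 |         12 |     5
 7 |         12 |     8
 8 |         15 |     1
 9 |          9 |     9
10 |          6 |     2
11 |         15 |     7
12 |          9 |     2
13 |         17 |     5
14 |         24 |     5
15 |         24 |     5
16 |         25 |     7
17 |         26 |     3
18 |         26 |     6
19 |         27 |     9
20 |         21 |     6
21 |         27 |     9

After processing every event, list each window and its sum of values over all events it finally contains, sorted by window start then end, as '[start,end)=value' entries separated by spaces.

[1,23)=54 [24,33)=44

i=0 t=1 v=2: → [1,7); WM=1
i=1 t=4 v=8: → [1,10); WM=4
i=2 t=5 v=4: → [1,11); WM=5
i=3 t=6 v=4: → [1,12); WM=6
i=4 t=7 v=8: → [1,13); WM=7
i=5 t=12 v=2: → [1,18); WM=12
i=6 t=12 v=5: → [1,18); WM=12
i=7 t=12 v=8: → [1,18); WM=12
i=8 t=15 v=1: → [1,21); WM=15
i=9 t=9 v=9: DROP (t<15-4); WM=15
i=10 t=6 v=2: DROP (t<15-4); WM=15
i=11 t=15 v=7: → [1,21); WM=15
i=12 t=9 v=2: DROP (t<15-4); WM=15
i=13 t=17 v=5: → [1,23); WM=17
i=14 t=24 v=5: → [24,30); WM=24
i=15 t=24 v=5: → [24,30); WM=24
i=16 t=25 v=7: → [24,31); WM=25
i=17 t=26 v=3: → [24,32); WM=26
i=18 t=26 v=6: → [24,32); WM=26
i=19 t=27 v=9: → [24,33); WM=27
i=20 t=21 v=6: DROP (t<27-4); WM=27
i=21 t=27 v=9: → [24,33); WM=27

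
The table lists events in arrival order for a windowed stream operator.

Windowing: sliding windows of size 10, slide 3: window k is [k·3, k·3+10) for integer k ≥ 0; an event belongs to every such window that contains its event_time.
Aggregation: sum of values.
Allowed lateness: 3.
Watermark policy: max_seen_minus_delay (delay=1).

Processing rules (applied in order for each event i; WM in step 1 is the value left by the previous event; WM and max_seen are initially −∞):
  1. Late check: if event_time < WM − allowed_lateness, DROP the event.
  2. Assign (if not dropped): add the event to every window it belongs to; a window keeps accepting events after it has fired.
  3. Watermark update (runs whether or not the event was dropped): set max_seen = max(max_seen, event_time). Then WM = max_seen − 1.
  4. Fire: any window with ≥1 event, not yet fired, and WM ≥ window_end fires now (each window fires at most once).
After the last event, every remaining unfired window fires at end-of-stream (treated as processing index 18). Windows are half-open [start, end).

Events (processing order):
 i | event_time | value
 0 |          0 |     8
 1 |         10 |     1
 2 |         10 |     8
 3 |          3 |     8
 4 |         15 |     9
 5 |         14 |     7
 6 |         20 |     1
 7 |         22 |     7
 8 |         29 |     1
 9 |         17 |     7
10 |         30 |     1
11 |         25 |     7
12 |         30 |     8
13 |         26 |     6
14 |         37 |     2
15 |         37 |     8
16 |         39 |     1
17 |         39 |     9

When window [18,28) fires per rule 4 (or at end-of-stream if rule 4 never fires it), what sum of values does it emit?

i=0 t=0 v=8: → [0,10); WM=-1
i=1 t=10 v=1: → [9,19),[6,16),[3,13); WM=9
i=2 t=10 v=8: → [9,19),[6,16),[3,13); WM=9
i=3 t=3 v=8: DROP (t<9-3); WM=9
i=4 t=15 v=9: → [15,25),[12,22),[9,19),[6,16); WM=14; [0,10) fires=8 [3,13) fires=9
i=5 t=14 v=7: → [12,22),[9,19),[6,16); WM=14
i=6 t=20 v=1: → [18,28),[15,25),[12,22); WM=19; [6,16) fires=25 [9,19) fires=25
i=7 t=22 v=7: → [21,31),[18,28),[15,25); WM=21
i=8 t=29 v=1: → [27,37),[24,34),[21,31); WM=28; [12,22) fires=17 [15,25) fires=17 [18,28) fires=8
i=9 t=17 v=7: DROP (t<28-3); WM=28
i=10 t=30 v=1: → [30,40),[27,37),[24,34),[21,31); WM=29
i=11 t=25 v=7: DROP (t<29-3); WM=29
i=12 t=30 v=8: → [30,40),[27,37),[24,34),[21,31); WM=29
i=13 t=26 v=6: → [24,34),[21,31),[18,28); WM=29
i=14 t=37 v=2: → [36,46),[33,43),[30,40); WM=36; [21,31) fires=23 [24,34) fires=16
i=15 t=37 v=8: → [36,46),[33,43),[30,40); WM=36
i=16 t=39 v=1: → [39,49),[36,46),[33,43),[30,40); WM=38; [27,37) fires=10
i=17 t=39 v=9: → [39,49),[36,46),[33,43),[30,40); WM=38

8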